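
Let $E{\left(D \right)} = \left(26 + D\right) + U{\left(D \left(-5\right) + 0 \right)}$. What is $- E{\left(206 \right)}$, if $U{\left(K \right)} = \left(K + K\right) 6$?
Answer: $12128$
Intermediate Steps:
$U{\left(K \right)} = 12 K$ ($U{\left(K \right)} = 2 K 6 = 12 K$)
$E{\left(D \right)} = 26 - 59 D$ ($E{\left(D \right)} = \left(26 + D\right) + 12 \left(D \left(-5\right) + 0\right) = \left(26 + D\right) + 12 \left(- 5 D + 0\right) = \left(26 + D\right) + 12 \left(- 5 D\right) = \left(26 + D\right) - 60 D = 26 - 59 D$)
$- E{\left(206 \right)} = - (26 - 12154) = \left(-1\right) \left(-12128\right) = 12128$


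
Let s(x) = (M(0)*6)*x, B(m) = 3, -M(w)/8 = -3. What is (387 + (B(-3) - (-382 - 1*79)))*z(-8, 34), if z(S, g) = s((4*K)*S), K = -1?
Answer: 3921408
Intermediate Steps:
M(w) = 24 (M(w) = -8*(-3) = 24)
s(x) = 144*x (s(x) = (24*6)*x = 144*x)
z(S, g) = -576*S (z(S, g) = 144*((4*(-1))*S) = 144*(-4*S) = -576*S)
(387 + (B(-3) - (-382 - 1*79)))*z(-8, 34) = (387 + (3 - (-382 - 1*79)))*(-576*(-8)) = (387 + (3 - (-382 - 79)))*4608 = (387 + (3 - 1*(-461)))*4608 = (387 + (3 + 461))*4608 = (387 + 464)*4608 = 851*4608 = 3921408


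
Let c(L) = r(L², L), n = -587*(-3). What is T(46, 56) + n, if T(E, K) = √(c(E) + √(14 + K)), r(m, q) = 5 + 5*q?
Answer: 1761 + √(235 + √70) ≈ 1776.6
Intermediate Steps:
n = 1761
c(L) = 5 + 5*L
T(E, K) = √(5 + √(14 + K) + 5*E) (T(E, K) = √((5 + 5*E) + √(14 + K)) = √(5 + √(14 + K) + 5*E))
T(46, 56) + n = √(5 + √(14 + 56) + 5*46) + 1761 = √(5 + √70 + 230) + 1761 = √(235 + √70) + 1761 = 1761 + √(235 + √70)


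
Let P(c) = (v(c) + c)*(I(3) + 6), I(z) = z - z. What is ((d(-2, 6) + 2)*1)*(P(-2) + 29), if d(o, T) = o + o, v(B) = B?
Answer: -10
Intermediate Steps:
I(z) = 0
P(c) = 12*c (P(c) = (c + c)*(0 + 6) = (2*c)*6 = 12*c)
d(o, T) = 2*o
((d(-2, 6) + 2)*1)*(P(-2) + 29) = ((2*(-2) + 2)*1)*(12*(-2) + 29) = ((-4 + 2)*1)*(-24 + 29) = -2*1*5 = -2*5 = -10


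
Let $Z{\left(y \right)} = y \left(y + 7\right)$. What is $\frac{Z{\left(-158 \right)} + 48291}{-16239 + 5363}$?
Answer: $- \frac{72149}{10876} \approx -6.6338$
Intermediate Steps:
$Z{\left(y \right)} = y \left(7 + y\right)$
$\frac{Z{\left(-158 \right)} + 48291}{-16239 + 5363} = \frac{- 158 \left(7 - 158\right) + 48291}{-16239 + 5363} = \frac{\left(-158\right) \left(-151\right) + 48291}{-10876} = \left(23858 + 48291\right) \left(- \frac{1}{10876}\right) = 72149 \left(- \frac{1}{10876}\right) = - \frac{72149}{10876}$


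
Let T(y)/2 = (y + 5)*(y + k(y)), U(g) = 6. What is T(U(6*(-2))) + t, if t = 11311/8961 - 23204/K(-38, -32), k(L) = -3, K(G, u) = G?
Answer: 115417525/170259 ≈ 677.89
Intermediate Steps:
t = 104180431/170259 (t = 11311/8961 - 23204/(-38) = 11311*(1/8961) - 23204*(-1/38) = 11311/8961 + 11602/19 = 104180431/170259 ≈ 611.89)
T(y) = 2*(-3 + y)*(5 + y) (T(y) = 2*((y + 5)*(y - 3)) = 2*((5 + y)*(-3 + y)) = 2*((-3 + y)*(5 + y)) = 2*(-3 + y)*(5 + y))
T(U(6*(-2))) + t = (-30 + 2*6**2 + 4*6) + 104180431/170259 = (-30 + 2*36 + 24) + 104180431/170259 = (-30 + 72 + 24) + 104180431/170259 = 66 + 104180431/170259 = 115417525/170259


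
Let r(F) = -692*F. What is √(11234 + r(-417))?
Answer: √299798 ≈ 547.54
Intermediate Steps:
√(11234 + r(-417)) = √(11234 - 692*(-417)) = √(11234 + 288564) = √299798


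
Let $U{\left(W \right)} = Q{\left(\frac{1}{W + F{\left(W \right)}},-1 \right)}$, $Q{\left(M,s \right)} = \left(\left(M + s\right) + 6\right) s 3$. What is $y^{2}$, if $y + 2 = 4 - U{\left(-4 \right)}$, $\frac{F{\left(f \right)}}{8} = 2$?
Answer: $\frac{4761}{16} \approx 297.56$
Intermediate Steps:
$F{\left(f \right)} = 16$ ($F{\left(f \right)} = 8 \cdot 2 = 16$)
$Q{\left(M,s \right)} = 3 s \left(6 + M + s\right)$ ($Q{\left(M,s \right)} = \left(6 + M + s\right) s 3 = s \left(6 + M + s\right) 3 = 3 s \left(6 + M + s\right)$)
$U{\left(W \right)} = -15 - \frac{3}{16 + W}$ ($U{\left(W \right)} = 3 \left(-1\right) \left(6 + \frac{1}{W + 16} - 1\right) = 3 \left(-1\right) \left(6 + \frac{1}{16 + W} - 1\right) = 3 \left(-1\right) \left(5 + \frac{1}{16 + W}\right) = -15 - \frac{3}{16 + W}$)
$y = \frac{69}{4}$ ($y = -2 - \left(-4 + \frac{3 \left(-81 - -20\right)}{16 - 4}\right) = -2 - \left(-4 + \frac{3 \left(-81 + 20\right)}{12}\right) = -2 - \left(-4 + 3 \cdot \frac{1}{12} \left(-61\right)\right) = -2 + \left(4 - - \frac{61}{4}\right) = -2 + \left(4 + \frac{61}{4}\right) = -2 + \frac{77}{4} = \frac{69}{4} \approx 17.25$)
$y^{2} = \left(\frac{69}{4}\right)^{2} = \frac{4761}{16}$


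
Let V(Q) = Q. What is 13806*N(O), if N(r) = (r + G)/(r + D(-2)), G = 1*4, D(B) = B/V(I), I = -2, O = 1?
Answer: 34515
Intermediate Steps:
D(B) = -B/2 (D(B) = B/(-2) = B*(-½) = -B/2)
G = 4
N(r) = (4 + r)/(1 + r) (N(r) = (r + 4)/(r - ½*(-2)) = (4 + r)/(r + 1) = (4 + r)/(1 + r))
13806*N(O) = 13806*((4 + 1)/(1 + 1)) = 13806*(5/2) = 34515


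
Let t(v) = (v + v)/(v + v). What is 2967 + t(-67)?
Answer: 2968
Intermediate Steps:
t(v) = 1 (t(v) = (2*v)/((2*v)) = (2*v)*(1/(2*v)) = 1)
2967 + t(-67) = 2967 + 1 = 2968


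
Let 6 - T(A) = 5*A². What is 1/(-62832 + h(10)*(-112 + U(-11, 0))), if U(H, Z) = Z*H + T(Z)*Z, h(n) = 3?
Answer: -1/63168 ≈ -1.5831e-5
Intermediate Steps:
T(A) = 6 - 5*A²
U(H, Z) = H*Z + Z*(6 - 5*Z²) (U(H, Z) = Z*H + (6 - 5*Z²)*Z = H*Z + Z*(6 - 5*Z²))
1/(-62832 + h(10)*(-112 + U(-11, 0))) = 1/(-62832 + 3*(-112 + 0*(6 - 11 - 5*0²))) = 1/(-62832 + 3*(-112 + 0*(6 - 11 - 5*0))) = 1/(-62832 + 3*(-112 + 0*(6 - 11 + 0))) = 1/(-62832 + 3*(-112 + 0*(-5))) = 1/(-62832 + 3*(-112 + 0)) = 1/(-62832 + 3*(-112)) = 1/(-62832 - 336) = 1/(-63168) = -1/63168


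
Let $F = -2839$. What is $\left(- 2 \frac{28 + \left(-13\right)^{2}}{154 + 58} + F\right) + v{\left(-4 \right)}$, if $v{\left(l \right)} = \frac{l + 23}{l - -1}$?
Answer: $- \frac{905407}{318} \approx -2847.2$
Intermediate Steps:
$v{\left(l \right)} = \frac{23 + l}{1 + l}$ ($v{\left(l \right)} = \frac{23 + l}{l + 1} = \frac{23 + l}{1 + l}$)
$\left(- 2 \frac{28 + \left(-13\right)^{2}}{154 + 58} + F\right) + v{\left(-4 \right)} = \left(- 2 \frac{28 + \left(-13\right)^{2}}{154 + 58} - 2839\right) + \frac{23 - 4}{1 - 4} = \left(- 2 \frac{28 + 169}{212} - 2839\right) + \frac{1}{-3} \cdot 19 = \left(- 2 \cdot 197 \cdot \frac{1}{212} - 2839\right) - \frac{19}{3} = \left(\left(-2\right) \frac{197}{212} - 2839\right) - \frac{19}{3} = \left(- \frac{197}{106} - 2839\right) - \frac{19}{3} = - \frac{301131}{106} - \frac{19}{3} = - \frac{905407}{318}$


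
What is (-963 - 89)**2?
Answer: 1106704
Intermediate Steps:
(-963 - 89)**2 = (-1052)**2 = 1106704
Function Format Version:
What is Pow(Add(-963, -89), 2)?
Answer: 1106704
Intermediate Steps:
Pow(Add(-963, -89), 2) = Pow(-1052, 2) = 1106704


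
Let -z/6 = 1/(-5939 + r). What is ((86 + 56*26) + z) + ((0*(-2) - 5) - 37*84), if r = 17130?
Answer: -17581067/11191 ≈ -1571.0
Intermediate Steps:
z = -6/11191 (z = -6/(-5939 + 17130) = -6/11191 ≈ -0.00053614)
((86 + 56*26) + z) + ((0*(-2) - 5) - 37*84) = ((86 + 56*26) - 6/11191) + ((0*(-2) - 5) - 37*84) = ((86 + 1456) - 6/11191) + ((0 - 5) - 3108) = (1542 - 6/11191) + (-5 - 3108) = 17256516/11191 - 3113 = -17581067/11191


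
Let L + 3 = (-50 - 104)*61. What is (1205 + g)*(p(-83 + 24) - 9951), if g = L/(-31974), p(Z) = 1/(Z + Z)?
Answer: -45252130494673/3772932 ≈ -1.1994e+7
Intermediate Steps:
p(Z) = 1/(2*Z)
L = -9397 (L = -3 + (-50 - 104)*61 = -3 - 154*61 = -3 - 9394 = -9397)
g = 9397/31974 (g = -9397/(-31974) = -9397*(-1/31974) = 9397/31974 ≈ 0.29390)
(1205 + g)*(p(-83 + 24) - 9951) = (1205 + 9397/31974)*(1/(2*(-83 + 24)) - 9951) = 38538067*((½)/(-59) - 9951)/31974 = 38538067*((½)*(-1/59) - 9951)/31974 = 38538067*(-1/118 - 9951)/31974 = (38538067/31974)*(-1174219/118) = -45252130494673/3772932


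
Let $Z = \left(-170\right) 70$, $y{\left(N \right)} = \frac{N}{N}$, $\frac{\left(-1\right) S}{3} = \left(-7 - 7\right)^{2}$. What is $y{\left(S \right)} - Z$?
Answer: $11901$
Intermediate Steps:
$S = -588$ ($S = - 3 \left(-7 - 7\right)^{2} = - 3 \left(-14\right)^{2} = \left(-3\right) 196 = -588$)
$y{\left(N \right)} = 1$
$Z = -11900$
$y{\left(S \right)} - Z = 1 - -11900 = 1 + 11900 = 11901$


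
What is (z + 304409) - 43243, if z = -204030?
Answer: 57136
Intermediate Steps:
(z + 304409) - 43243 = (-204030 + 304409) - 43243 = 100379 - 43243 = 57136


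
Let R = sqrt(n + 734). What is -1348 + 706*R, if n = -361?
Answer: -1348 + 706*sqrt(373) ≈ 12287.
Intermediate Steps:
R = sqrt(373) (R = sqrt(-361 + 734) = sqrt(373) ≈ 19.313)
-1348 + 706*R = -1348 + 706*sqrt(373)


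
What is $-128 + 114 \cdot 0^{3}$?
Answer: $-128$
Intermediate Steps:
$-128 + 114 \cdot 0^{3} = -128 + 114 \cdot 0 = -128 + 0 = -128$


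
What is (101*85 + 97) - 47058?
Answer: -38376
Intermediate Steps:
(101*85 + 97) - 47058 = (8585 + 97) - 47058 = 8682 - 47058 = -38376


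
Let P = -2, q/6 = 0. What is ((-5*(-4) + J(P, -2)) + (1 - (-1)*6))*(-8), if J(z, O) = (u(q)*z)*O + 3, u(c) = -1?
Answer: -208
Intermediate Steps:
q = 0 (q = 6*0 = 0)
J(z, O) = 3 - O*z (J(z, O) = (-z)*O + 3 = -O*z + 3 = 3 - O*z)
((-5*(-4) + J(P, -2)) + (1 - (-1)*6))*(-8) = ((-5*(-4) + (3 - 1*(-2)*(-2))) + (1 - (-1)*6))*(-8) = ((20 + (3 - 4)) + (1 - 1*(-6)))*(-8) = ((20 - 1) + (1 + 6))*(-8) = (19 + 7)*(-8) = 26*(-8) = -208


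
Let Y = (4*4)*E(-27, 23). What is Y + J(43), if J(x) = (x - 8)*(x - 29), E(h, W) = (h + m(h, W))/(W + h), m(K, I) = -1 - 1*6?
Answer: 626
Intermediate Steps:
m(K, I) = -7 (m(K, I) = -1 - 6 = -7)
E(h, W) = (-7 + h)/(W + h) (E(h, W) = (h - 7)/(W + h) = (-7 + h)/(W + h))
J(x) = (-29 + x)*(-8 + x) (J(x) = (-8 + x)*(-29 + x) = (-29 + x)*(-8 + x))
Y = 136 (Y = (4*4)*((-7 - 27)/(23 - 27)) = 16*(-34/(-4)) = 16*(-1/4*(-34)) = 16*(17/2) = 136)
Y + J(43) = 136 + (232 + 43**2 - 37*43) = 136 + (232 + 1849 - 1591) = 136 + 490 = 626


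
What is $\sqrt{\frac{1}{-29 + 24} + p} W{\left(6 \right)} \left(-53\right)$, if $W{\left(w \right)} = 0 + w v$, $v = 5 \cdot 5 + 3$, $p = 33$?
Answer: $- \frac{17808 \sqrt{205}}{5} \approx -50994.0$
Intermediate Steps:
$v = 28$ ($v = 25 + 3 = 28$)
$W{\left(w \right)} = 28 w$ ($W{\left(w \right)} = 0 + w 28 = 0 + 28 w = 28 w$)
$\sqrt{\frac{1}{-29 + 24} + p} W{\left(6 \right)} \left(-53\right) = \sqrt{\frac{1}{-29 + 24} + 33} \cdot 28 \cdot 6 \left(-53\right) = \sqrt{\frac{1}{-5} + 33} \cdot 168 \left(-53\right) = \sqrt{- \frac{1}{5} + 33} \cdot 168 \left(-53\right) = \sqrt{\frac{164}{5}} \cdot 168 \left(-53\right) = \frac{2 \sqrt{205}}{5} \cdot 168 \left(-53\right) = \frac{336 \sqrt{205}}{5} \left(-53\right) = - \frac{17808 \sqrt{205}}{5}$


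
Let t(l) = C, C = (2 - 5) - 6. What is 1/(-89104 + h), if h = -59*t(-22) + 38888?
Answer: -1/49685 ≈ -2.0127e-5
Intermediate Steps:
C = -9 (C = -3 - 6 = -9)
t(l) = -9
h = 39419 (h = -59*(-9) + 38888 = 531 + 38888 = 39419)
1/(-89104 + h) = 1/(-89104 + 39419) = 1/(-49685) = -1/49685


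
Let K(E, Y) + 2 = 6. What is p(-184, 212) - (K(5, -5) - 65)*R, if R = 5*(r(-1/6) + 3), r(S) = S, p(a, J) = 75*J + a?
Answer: 99481/6 ≈ 16580.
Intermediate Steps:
K(E, Y) = 4 (K(E, Y) = -2 + 6 = 4)
p(a, J) = a + 75*J
R = 85/6 (R = 5*(-1/6 + 3) = 5*(-1*⅙ + 3) = 5*(-⅙ + 3) = 5*(17/6) = 85/6 ≈ 14.167)
p(-184, 212) - (K(5, -5) - 65)*R = (-184 + 75*212) - (4 - 65)*85/6 = (-184 + 15900) - (-61)*85/6 = 15716 - 1*(-5185/6) = 15716 + 5185/6 = 99481/6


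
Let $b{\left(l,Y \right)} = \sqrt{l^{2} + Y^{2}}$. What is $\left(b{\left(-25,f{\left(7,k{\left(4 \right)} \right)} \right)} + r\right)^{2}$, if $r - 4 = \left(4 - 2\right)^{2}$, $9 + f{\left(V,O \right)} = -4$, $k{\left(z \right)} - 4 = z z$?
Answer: $\left(8 + \sqrt{794}\right)^{2} \approx 1308.8$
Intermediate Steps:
$k{\left(z \right)} = 4 + z^{2}$ ($k{\left(z \right)} = 4 + z z = 4 + z^{2}$)
$f{\left(V,O \right)} = -13$ ($f{\left(V,O \right)} = -9 - 4 = -13$)
$r = 8$ ($r = 4 + \left(4 - 2\right)^{2} = 4 + 2^{2} = 4 + 4 = 8$)
$b{\left(l,Y \right)} = \sqrt{Y^{2} + l^{2}}$
$\left(b{\left(-25,f{\left(7,k{\left(4 \right)} \right)} \right)} + r\right)^{2} = \left(\sqrt{\left(-13\right)^{2} + \left(-25\right)^{2}} + 8\right)^{2} = \left(\sqrt{169 + 625} + 8\right)^{2} = \left(\sqrt{794} + 8\right)^{2} = \left(8 + \sqrt{794}\right)^{2}$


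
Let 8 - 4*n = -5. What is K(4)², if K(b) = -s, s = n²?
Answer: 28561/256 ≈ 111.57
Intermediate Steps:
n = 13/4 (n = 2 - ¼*(-5) = 2 + 5/4 = 13/4 ≈ 3.2500)
s = 169/16 (s = (13/4)² = 169/16 ≈ 10.563)
K(b) = -169/16 (K(b) = -1*169/16 = -169/16)
K(4)² = (-169/16)² = 28561/256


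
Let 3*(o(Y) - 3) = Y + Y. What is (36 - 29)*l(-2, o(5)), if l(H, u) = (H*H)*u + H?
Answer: 490/3 ≈ 163.33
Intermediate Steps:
o(Y) = 3 + 2*Y/3 (o(Y) = 3 + (Y + Y)/3 = 3 + (2*Y)/3 = 3 + 2*Y/3)
l(H, u) = H + u*H**2 (l(H, u) = H**2*u + H = u*H**2 + H = H + u*H**2)
(36 - 29)*l(-2, o(5)) = (36 - 29)*(-2*(1 - 2*(3 + (2/3)*5))) = 7*(-2*(1 - 2*(3 + 10/3))) = 7*(-2*(1 - 2*19/3)) = 7*(-2*(1 - 38/3)) = 7*(-2*(-35/3)) = 7*(70/3) = 490/3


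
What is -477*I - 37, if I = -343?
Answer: 163574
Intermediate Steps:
-477*I - 37 = -477*(-343) - 37 = 163611 - 37 = 163574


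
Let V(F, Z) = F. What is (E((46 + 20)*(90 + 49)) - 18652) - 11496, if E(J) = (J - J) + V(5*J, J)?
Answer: 15722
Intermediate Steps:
E(J) = 5*J (E(J) = (J - J) + 5*J = 0 + 5*J = 5*J)
(E((46 + 20)*(90 + 49)) - 18652) - 11496 = (5*((46 + 20)*(90 + 49)) - 18652) - 11496 = (5*(66*139) - 18652) - 11496 = (5*9174 - 18652) - 11496 = (45870 - 18652) - 11496 = 27218 - 11496 = 15722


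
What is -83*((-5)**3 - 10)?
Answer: 11205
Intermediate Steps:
-83*((-5)**3 - 10) = -83*(-125 - 10) = -83*(-135) = 11205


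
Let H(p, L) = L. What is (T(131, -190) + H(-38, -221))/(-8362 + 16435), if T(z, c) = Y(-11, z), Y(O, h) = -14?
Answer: -235/8073 ≈ -0.029109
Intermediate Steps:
T(z, c) = -14
(T(131, -190) + H(-38, -221))/(-8362 + 16435) = (-14 - 221)/(-8362 + 16435) = -235/8073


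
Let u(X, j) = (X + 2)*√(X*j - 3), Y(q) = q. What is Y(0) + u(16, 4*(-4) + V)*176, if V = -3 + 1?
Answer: 3168*I*√291 ≈ 54042.0*I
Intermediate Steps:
V = -2
u(X, j) = √(-3 + X*j)*(2 + X) (u(X, j) = (2 + X)*√(-3 + X*j) = √(-3 + X*j)*(2 + X))
Y(0) + u(16, 4*(-4) + V)*176 = 0 + (√(-3 + 16*(4*(-4) - 2))*(2 + 16))*176 = 0 + (√(-3 + 16*(-16 - 2))*18)*176 = 0 + (√(-3 + 16*(-18))*18)*176 = 0 + (√(-3 - 288)*18)*176 = 0 + (√(-291)*18)*176 = 0 + ((I*√291)*18)*176 = 0 + (18*I*√291)*176 = 0 + 3168*I*√291 = 3168*I*√291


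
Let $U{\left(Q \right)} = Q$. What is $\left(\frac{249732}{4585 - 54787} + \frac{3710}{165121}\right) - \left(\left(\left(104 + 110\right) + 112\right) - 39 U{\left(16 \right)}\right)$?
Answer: $\frac{134955154198}{460522469} \approx 293.05$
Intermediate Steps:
$\left(\frac{249732}{4585 - 54787} + \frac{3710}{165121}\right) - \left(\left(\left(104 + 110\right) + 112\right) - 39 U{\left(16 \right)}\right) = \left(\frac{249732}{4585 - 54787} + \frac{3710}{165121}\right) - \left(\left(\left(104 + 110\right) + 112\right) - 624\right) = \left(\frac{249732}{4585 - 54787} + 3710 \cdot \frac{1}{165121}\right) - \left(\left(214 + 112\right) - 624\right) = \left(\frac{249732}{-50202} + \frac{3710}{165121}\right) - \left(326 - 624\right) = \left(249732 \left(- \frac{1}{50202}\right) + \frac{3710}{165121}\right) - -298 = \left(- \frac{13874}{2789} + \frac{3710}{165121}\right) + 298 = - \frac{2280541564}{460522469} + 298 = \frac{134955154198}{460522469}$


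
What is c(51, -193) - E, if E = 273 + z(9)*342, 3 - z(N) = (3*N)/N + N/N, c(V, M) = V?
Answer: 120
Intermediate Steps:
z(N) = -1 (z(N) = 3 - ((3*N)/N + N/N) = 3 - (3 + 1) = 3 - 1*4 = 3 - 4 = -1)
E = -69 (E = 273 - 1*342 = 273 - 342 = -69)
c(51, -193) - E = 51 - 1*(-69) = 51 + 69 = 120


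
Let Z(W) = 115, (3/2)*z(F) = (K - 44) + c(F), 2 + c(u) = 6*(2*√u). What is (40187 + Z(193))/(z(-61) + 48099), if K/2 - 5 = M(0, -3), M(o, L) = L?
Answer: 1937357442/2310824945 - 322416*I*√61/2310824945 ≈ 0.83838 - 0.0010897*I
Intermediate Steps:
K = 4 (K = 10 + 2*(-3) = 10 - 6 = 4)
c(u) = -2 + 12*√u (c(u) = -2 + 6*(2*√u) = -2 + 12*√u)
z(F) = -28 + 8*√F (z(F) = 2*((4 - 44) + (-2 + 12*√F))/3 = 2*(-40 + (-2 + 12*√F))/3 = 2*(-42 + 12*√F)/3 = -28 + 8*√F)
(40187 + Z(193))/(z(-61) + 48099) = (40187 + 115)/((-28 + 8*√(-61)) + 48099) = 40302/((-28 + 8*(I*√61)) + 48099) = 40302/((-28 + 8*I*√61) + 48099) = 40302/(48071 + 8*I*√61)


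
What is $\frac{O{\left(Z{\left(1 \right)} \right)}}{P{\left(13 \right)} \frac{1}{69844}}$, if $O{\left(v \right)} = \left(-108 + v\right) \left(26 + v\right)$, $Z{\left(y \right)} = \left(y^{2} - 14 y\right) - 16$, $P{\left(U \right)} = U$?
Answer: $\frac{28705884}{13} \approx 2.2081 \cdot 10^{6}$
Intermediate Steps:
$Z{\left(y \right)} = -16 + y^{2} - 14 y$
$\frac{O{\left(Z{\left(1 \right)} \right)}}{P{\left(13 \right)} \frac{1}{69844}} = \frac{-2808 + \left(-16 + 1^{2} - 14\right)^{2} - 82 \left(-16 + 1^{2} - 14\right)}{13 \cdot \frac{1}{69844}} = \frac{-2808 + \left(-16 + 1 - 14\right)^{2} - 82 \left(-16 + 1 - 14\right)}{13 \cdot \frac{1}{69844}} = \frac{-2808 + \left(-29\right)^{2} - -2378}{\frac{13}{69844}} = \left(-2808 + 841 + 2378\right) \frac{69844}{13} = 411 \cdot \frac{69844}{13} = \frac{28705884}{13}$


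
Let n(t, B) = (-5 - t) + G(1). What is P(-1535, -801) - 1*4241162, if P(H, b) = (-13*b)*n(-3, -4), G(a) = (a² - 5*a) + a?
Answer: -4293227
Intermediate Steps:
G(a) = a² - 4*a
n(t, B) = -8 - t (n(t, B) = (-5 - t) + 1*(-4 + 1) = (-5 - t) + 1*(-3) = (-5 - t) - 3 = -8 - t)
P(H, b) = 65*b (P(H, b) = (-13*b)*(-8 - 1*(-3)) = (-13*b)*(-8 + 3) = -13*b*(-5) = 65*b)
P(-1535, -801) - 1*4241162 = 65*(-801) - 1*4241162 = -52065 - 4241162 = -4293227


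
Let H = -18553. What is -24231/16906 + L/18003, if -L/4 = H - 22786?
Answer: 2359277843/304358718 ≈ 7.7516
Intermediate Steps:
L = 165356 (L = -4*(-18553 - 22786) = -4*(-41339) = 165356)
-24231/16906 + L/18003 = -24231/16906 + 165356/18003 = 2359277843/304358718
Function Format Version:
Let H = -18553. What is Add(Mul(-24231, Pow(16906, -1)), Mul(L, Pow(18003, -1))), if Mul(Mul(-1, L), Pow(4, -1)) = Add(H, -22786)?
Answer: Rational(2359277843, 304358718) ≈ 7.7516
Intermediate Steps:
L = 165356 (L = Mul(-4, Add(-18553, -22786)) = Mul(-4, -41339) = 165356)
Add(Mul(-24231, Pow(16906, -1)), Mul(L, Pow(18003, -1))) = Add(Mul(-24231, Pow(16906, -1)), Mul(165356, Pow(18003, -1))) = Add(Mul(-24231, Rational(1, 16906)), Mul(165356, Rational(1, 18003))) = Add(Rational(-24231, 16906), Rational(165356, 18003)) = Rational(2359277843, 304358718)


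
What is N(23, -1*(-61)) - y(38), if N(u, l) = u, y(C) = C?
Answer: -15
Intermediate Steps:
N(23, -1*(-61)) - y(38) = 23 - 1*38 = 23 - 38 = -15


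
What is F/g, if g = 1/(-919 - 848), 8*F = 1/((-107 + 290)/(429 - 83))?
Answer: -101897/244 ≈ -417.61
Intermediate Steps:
F = 173/732 (F = 1/(8*(((-107 + 290)/(429 - 83)))) = 1/(8*((183/346))) = 1/(8*((183*(1/346)))) = 1/(8*(183/346)) = (⅛)*(346/183) = 173/732 ≈ 0.23634)
g = -1/1767 (g = 1/(-1767) = -1/1767 ≈ -0.00056593)
F/g = 173/(732*(-1/1767)) = (173/732)*(-1767) = -101897/244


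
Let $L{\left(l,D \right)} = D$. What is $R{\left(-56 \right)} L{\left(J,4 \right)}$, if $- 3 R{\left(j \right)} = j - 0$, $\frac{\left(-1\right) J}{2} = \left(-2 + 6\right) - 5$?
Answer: $\frac{224}{3} \approx 74.667$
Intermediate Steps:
$J = 2$ ($J = - 2 \left(\left(-2 + 6\right) - 5\right) = - 2 \left(4 - 5\right) = \left(-2\right) \left(-1\right) = 2$)
$R{\left(j \right)} = - \frac{j}{3}$ ($R{\left(j \right)} = - \frac{j - 0}{3} = - \frac{j + 0}{3} = - \frac{j}{3}$)
$R{\left(-56 \right)} L{\left(J,4 \right)} = \left(- \frac{1}{3}\right) \left(-56\right) 4 = \frac{56}{3} \cdot 4 = \frac{224}{3}$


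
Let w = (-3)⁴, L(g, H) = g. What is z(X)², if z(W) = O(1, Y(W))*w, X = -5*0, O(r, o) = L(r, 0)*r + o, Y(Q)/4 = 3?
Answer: 1108809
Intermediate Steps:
Y(Q) = 12 (Y(Q) = 4*3 = 12)
w = 81
O(r, o) = o + r² (O(r, o) = r*r + o = r² + o = o + r²)
X = 0
z(W) = 1053 (z(W) = (12 + 1²)*81 = (12 + 1)*81 = 13*81 = 1053)
z(X)² = 1053² = 1108809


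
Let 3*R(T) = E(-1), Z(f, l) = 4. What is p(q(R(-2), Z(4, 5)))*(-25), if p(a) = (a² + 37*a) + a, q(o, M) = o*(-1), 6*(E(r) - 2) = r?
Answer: 185075/324 ≈ 571.22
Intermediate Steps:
E(r) = 2 + r/6
R(T) = 11/18 (R(T) = (2 + (⅙)*(-1))/3 = (2 - ⅙)/3 = (⅓)*(11/6) = 11/18)
q(o, M) = -o
p(a) = a² + 38*a
p(q(R(-2), Z(4, 5)))*(-25) = ((-1*11/18)*(38 - 1*11/18))*(-25) = -11*(38 - 11/18)/18*(-25) = -11/18*673/18*(-25) = -7403/324*(-25) = 185075/324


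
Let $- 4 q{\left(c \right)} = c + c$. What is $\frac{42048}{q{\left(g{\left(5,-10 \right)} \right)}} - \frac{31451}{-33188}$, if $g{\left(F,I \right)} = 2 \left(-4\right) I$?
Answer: $- \frac{174278873}{165940} \approx -1050.3$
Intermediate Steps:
$g{\left(F,I \right)} = - 8 I$
$q{\left(c \right)} = - \frac{c}{2}$ ($q{\left(c \right)} = - \frac{c + c}{4} = - \frac{2 c}{4} = - \frac{c}{2}$)
$\frac{42048}{q{\left(g{\left(5,-10 \right)} \right)}} - \frac{31451}{-33188} = \frac{42048}{\left(- \frac{1}{2}\right) \left(\left(-8\right) \left(-10\right)\right)} - \frac{31451}{-33188} = \frac{42048}{\left(- \frac{1}{2}\right) 80} - - \frac{31451}{33188} = \frac{42048}{-40} + \frac{31451}{33188} = 42048 \left(- \frac{1}{40}\right) + \frac{31451}{33188} = - \frac{5256}{5} + \frac{31451}{33188} = - \frac{174278873}{165940}$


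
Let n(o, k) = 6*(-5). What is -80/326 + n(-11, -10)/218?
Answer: -6805/17767 ≈ -0.38301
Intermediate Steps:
n(o, k) = -30
-80/326 + n(-11, -10)/218 = -80/326 - 30/218 = -80*1/326 - 30*1/218 = -40/163 - 15/109 = -6805/17767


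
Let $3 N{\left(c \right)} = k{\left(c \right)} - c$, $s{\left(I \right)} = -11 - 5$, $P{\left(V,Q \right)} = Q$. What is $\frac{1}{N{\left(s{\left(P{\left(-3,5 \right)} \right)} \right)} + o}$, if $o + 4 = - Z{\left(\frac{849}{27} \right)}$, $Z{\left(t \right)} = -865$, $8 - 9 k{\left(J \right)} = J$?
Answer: $\frac{9}{7805} \approx 0.0011531$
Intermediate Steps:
$k{\left(J \right)} = \frac{8}{9} - \frac{J}{9}$
$s{\left(I \right)} = -16$
$o = 861$ ($o = -4 - -865 = -4 + 865 = 861$)
$N{\left(c \right)} = \frac{8}{27} - \frac{10 c}{27}$ ($N{\left(c \right)} = \frac{\left(\frac{8}{9} - \frac{c}{9}\right) - c}{3} = \frac{\frac{8}{9} - \frac{10 c}{9}}{3} = \frac{8}{27} - \frac{10 c}{27}$)
$\frac{1}{N{\left(s{\left(P{\left(-3,5 \right)} \right)} \right)} + o} = \frac{1}{\left(\frac{8}{27} - - \frac{160}{27}\right) + 861} = \frac{1}{\left(\frac{8}{27} + \frac{160}{27}\right) + 861} = \frac{1}{\frac{56}{9} + 861} = \frac{1}{\frac{7805}{9}} = \frac{9}{7805}$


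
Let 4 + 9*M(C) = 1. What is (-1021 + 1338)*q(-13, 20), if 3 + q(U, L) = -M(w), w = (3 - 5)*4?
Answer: -2536/3 ≈ -845.33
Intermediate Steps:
w = -8 (w = -2*4 = -8)
M(C) = -⅓ (M(C) = -4/9 + (⅑)*1 = -4/9 + ⅑ = -⅓)
q(U, L) = -8/3 (q(U, L) = -3 - 1*(-⅓) = -3 + ⅓ = -8/3)
(-1021 + 1338)*q(-13, 20) = (-1021 + 1338)*(-8/3) = 317*(-8/3) = -2536/3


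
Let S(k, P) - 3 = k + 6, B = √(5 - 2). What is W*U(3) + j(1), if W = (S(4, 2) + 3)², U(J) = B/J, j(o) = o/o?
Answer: 1 + 256*√3/3 ≈ 148.80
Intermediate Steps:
j(o) = 1
B = √3 ≈ 1.7320
S(k, P) = 9 + k (S(k, P) = 3 + (k + 6) = 3 + (6 + k) = 9 + k)
U(J) = √3/J
W = 256 (W = ((9 + 4) + 3)² = (13 + 3)² = 16² = 256)
W*U(3) + j(1) = 256*(√3/3) + 1 = 256*√3/3 + 1 = 1 + 256*√3/3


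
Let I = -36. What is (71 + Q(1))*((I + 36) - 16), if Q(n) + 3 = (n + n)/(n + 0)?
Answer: -1120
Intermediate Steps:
Q(n) = -1 (Q(n) = -3 + (n + n)/(n + 0) = -3 + (2*n)/n = -3 + 2 = -1)
(71 + Q(1))*((I + 36) - 16) = (71 - 1)*((-36 + 36) - 16) = 70*(0 - 16) = 70*(-16) = -1120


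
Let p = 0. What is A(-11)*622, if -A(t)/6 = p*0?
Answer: 0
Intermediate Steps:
A(t) = 0 (A(t) = -0*0 = -6*0 = 0)
A(-11)*622 = 0*622 = 0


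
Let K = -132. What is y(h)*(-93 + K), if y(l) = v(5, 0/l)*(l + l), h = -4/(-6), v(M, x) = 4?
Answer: -1200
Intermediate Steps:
h = ⅔ (h = -4*(-⅙) = ⅔ ≈ 0.66667)
y(l) = 8*l (y(l) = 4*(l + l) = 4*(2*l) = 8*l)
y(h)*(-93 + K) = (8*(⅔))*(-93 - 132) = (16/3)*(-225) = -1200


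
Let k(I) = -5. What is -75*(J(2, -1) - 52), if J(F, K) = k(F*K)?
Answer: 4275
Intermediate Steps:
J(F, K) = -5
-75*(J(2, -1) - 52) = -75*(-5 - 52) = -75*(-57) = 4275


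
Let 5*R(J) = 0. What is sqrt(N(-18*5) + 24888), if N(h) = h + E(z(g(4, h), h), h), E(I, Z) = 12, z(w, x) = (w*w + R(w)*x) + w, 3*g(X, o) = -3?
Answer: sqrt(24810) ≈ 157.51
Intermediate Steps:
R(J) = 0 (R(J) = (1/5)*0 = 0)
g(X, o) = -1 (g(X, o) = (1/3)*(-3) = -1)
z(w, x) = w + w**2 (z(w, x) = (w*w + 0*x) + w = (w**2 + 0) + w = w**2 + w = w + w**2)
N(h) = 12 + h (N(h) = h + 12 = 12 + h)
sqrt(N(-18*5) + 24888) = sqrt((12 - 18*5) + 24888) = sqrt((12 - 90) + 24888) = sqrt(-78 + 24888) = sqrt(24810)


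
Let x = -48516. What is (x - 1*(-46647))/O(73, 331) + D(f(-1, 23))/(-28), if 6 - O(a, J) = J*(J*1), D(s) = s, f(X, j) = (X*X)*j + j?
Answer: -2493599/1533770 ≈ -1.6258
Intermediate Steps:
f(X, j) = j + j*X**2 (f(X, j) = X**2*j + j = j*X**2 + j = j + j*X**2)
O(a, J) = 6 - J**2 (O(a, J) = 6 - J*J*1 = 6 - J*J = 6 - J**2)
(x - 1*(-46647))/O(73, 331) + D(f(-1, 23))/(-28) = (-48516 - 1*(-46647))/(6 - 1*331**2) + (23*(1 + (-1)**2))/(-28) = (-48516 + 46647)/(6 - 1*109561) + (23*(1 + 1))*(-1/28) = -1869/(6 - 109561) + (23*2)*(-1/28) = -1869/(-109555) + 46*(-1/28) = -1869*(-1/109555) - 23/14 = 1869/109555 - 23/14 = -2493599/1533770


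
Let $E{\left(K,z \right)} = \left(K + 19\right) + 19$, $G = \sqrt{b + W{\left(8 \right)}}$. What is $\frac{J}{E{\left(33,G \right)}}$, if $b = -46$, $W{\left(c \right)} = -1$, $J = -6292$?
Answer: $- \frac{6292}{71} \approx -88.62$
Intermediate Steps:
$G = i \sqrt{47}$ ($G = \sqrt{-46 - 1} = \sqrt{-47} = i \sqrt{47} \approx 6.8557 i$)
$E{\left(K,z \right)} = 38 + K$ ($E{\left(K,z \right)} = \left(19 + K\right) + 19 = 38 + K$)
$\frac{J}{E{\left(33,G \right)}} = - \frac{6292}{38 + 33} = - \frac{6292}{71}$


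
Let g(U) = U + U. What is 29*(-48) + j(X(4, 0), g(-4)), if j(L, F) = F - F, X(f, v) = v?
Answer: -1392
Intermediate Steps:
g(U) = 2*U
j(L, F) = 0
29*(-48) + j(X(4, 0), g(-4)) = 29*(-48) + 0 = -1392 + 0 = -1392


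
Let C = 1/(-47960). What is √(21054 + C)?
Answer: √12106900569610/23980 ≈ 145.10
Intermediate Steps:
C = -1/47960 ≈ -2.0851e-5
√(21054 + C) = √(21054 - 1/47960) = √(1009749839/47960) = √12106900569610/23980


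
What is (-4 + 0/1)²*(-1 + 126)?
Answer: 2000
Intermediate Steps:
(-4 + 0/1)²*(-1 + 126) = (-4 + 0*1)²*125 = (-4 + 0)²*125 = (-4)²*125 = 16*125 = 2000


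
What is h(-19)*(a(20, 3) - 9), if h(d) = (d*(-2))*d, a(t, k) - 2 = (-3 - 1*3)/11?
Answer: 59926/11 ≈ 5447.8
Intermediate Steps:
a(t, k) = 16/11 (a(t, k) = 2 + (-3 - 1*3)/11 = 2 + (-3 - 3)*(1/11) = 2 - 6*1/11 = 2 - 6/11 = 16/11)
h(d) = -2*d² (h(d) = (-2*d)*d = -2*d²)
h(-19)*(a(20, 3) - 9) = (-2*(-19)²)*(16/11 - 9) = -2*361*(-83/11) = -722*(-83/11) = 59926/11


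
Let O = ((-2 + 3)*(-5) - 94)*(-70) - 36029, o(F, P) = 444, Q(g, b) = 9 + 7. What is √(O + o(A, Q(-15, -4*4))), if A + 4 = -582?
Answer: I*√28655 ≈ 169.28*I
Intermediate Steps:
Q(g, b) = 16
A = -586 (A = -4 - 582 = -586)
O = -29099 (O = (1*(-5) - 94)*(-70) - 36029 = (-5 - 94)*(-70) - 36029 = -99*(-70) - 36029 = 6930 - 36029 = -29099)
√(O + o(A, Q(-15, -4*4))) = √(-29099 + 444) = √(-28655) = I*√28655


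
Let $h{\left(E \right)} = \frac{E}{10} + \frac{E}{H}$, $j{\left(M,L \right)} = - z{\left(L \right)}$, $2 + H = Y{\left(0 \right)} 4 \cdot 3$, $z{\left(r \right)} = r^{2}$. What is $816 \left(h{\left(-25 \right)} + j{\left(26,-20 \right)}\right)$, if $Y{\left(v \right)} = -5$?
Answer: $- \frac{10171440}{31} \approx -3.2811 \cdot 10^{5}$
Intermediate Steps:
$H = -62$ ($H = -2 + \left(-5\right) 4 \cdot 3 = -2 - 60 = -62$)
$j{\left(M,L \right)} = - L^{2}$
$h{\left(E \right)} = \frac{13 E}{155}$ ($h{\left(E \right)} = \frac{E}{10} + \frac{E}{-62} = E \frac{1}{10} + E \left(- \frac{1}{62}\right) = \frac{E}{10} - \frac{E}{62} = \frac{13 E}{155}$)
$816 \left(h{\left(-25 \right)} + j{\left(26,-20 \right)}\right) = 816 \left(\frac{13}{155} \left(-25\right) - \left(-20\right)^{2}\right) = 816 \left(- \frac{65}{31} - 400\right) = 816 \left(- \frac{12465}{31}\right) = - \frac{10171440}{31}$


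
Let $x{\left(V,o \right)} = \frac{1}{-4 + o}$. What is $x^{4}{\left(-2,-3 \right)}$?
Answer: $\frac{1}{2401} \approx 0.00041649$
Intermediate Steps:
$x^{4}{\left(-2,-3 \right)} = \left(\frac{1}{-4 - 3}\right)^{4} = \left(\frac{1}{-7}\right)^{4} = \left(- \frac{1}{7}\right)^{4} = \frac{1}{2401}$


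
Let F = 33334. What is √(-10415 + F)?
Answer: √22919 ≈ 151.39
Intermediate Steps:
√(-10415 + F) = √(-10415 + 33334) = √22919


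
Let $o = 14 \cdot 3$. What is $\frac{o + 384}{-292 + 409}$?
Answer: $\frac{142}{39} \approx 3.641$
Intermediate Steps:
$o = 42$
$\frac{o + 384}{-292 + 409} = \frac{42 + 384}{-292 + 409} = \frac{426}{117} = 426 \cdot \frac{1}{117} = \frac{142}{39}$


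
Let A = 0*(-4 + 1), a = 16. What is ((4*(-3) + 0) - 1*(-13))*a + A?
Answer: 16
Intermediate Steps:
A = 0 (A = 0*(-3) = 0)
((4*(-3) + 0) - 1*(-13))*a + A = ((4*(-3) + 0) - 1*(-13))*16 + 0 = ((-12 + 0) + 13)*16 + 0 = (-12 + 13)*16 + 0 = 1*16 + 0 = 16 + 0 = 16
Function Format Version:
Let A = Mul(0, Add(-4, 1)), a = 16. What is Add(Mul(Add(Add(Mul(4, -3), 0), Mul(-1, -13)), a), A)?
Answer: 16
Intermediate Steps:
A = 0 (A = Mul(0, -3) = 0)
Add(Mul(Add(Add(Mul(4, -3), 0), Mul(-1, -13)), a), A) = Add(Mul(Add(Add(Mul(4, -3), 0), Mul(-1, -13)), 16), 0) = Add(Mul(Add(Add(-12, 0), 13), 16), 0) = Add(Mul(Add(-12, 13), 16), 0) = Add(Mul(1, 16), 0) = Add(16, 0) = 16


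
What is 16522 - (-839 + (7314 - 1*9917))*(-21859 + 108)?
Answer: -74850420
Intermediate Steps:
16522 - (-839 + (7314 - 1*9917))*(-21859 + 108) = 16522 - (-839 + (7314 - 9917))*(-21751) = 16522 - (-839 - 2603)*(-21751) = 16522 - (-3442)*(-21751) = 16522 - 1*74866942 = 16522 - 74866942 = -74850420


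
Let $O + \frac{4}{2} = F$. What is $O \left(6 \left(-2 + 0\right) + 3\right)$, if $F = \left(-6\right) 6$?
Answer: $342$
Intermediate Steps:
$F = -36$
$O = -38$ ($O = -2 - 36 = -38$)
$O \left(6 \left(-2 + 0\right) + 3\right) = - 38 \left(6 \left(-2 + 0\right) + 3\right) = - 38 \left(6 \left(-2\right) + 3\right) = - 38 \left(-12 + 3\right) = \left(-38\right) \left(-9\right) = 342$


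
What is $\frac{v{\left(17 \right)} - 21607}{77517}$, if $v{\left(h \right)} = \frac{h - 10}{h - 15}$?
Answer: $- \frac{43207}{155034} \approx -0.27869$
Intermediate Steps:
$v{\left(h \right)} = \frac{-10 + h}{-15 + h}$
$\frac{v{\left(17 \right)} - 21607}{77517} = \frac{\frac{-10 + 17}{-15 + 17} - 21607}{77517} = \left(\frac{1}{2} \cdot 7 - 21607\right) \frac{1}{77517} = \left(\frac{7}{2} - 21607\right) \frac{1}{77517} = \left(- \frac{43207}{2}\right) \frac{1}{77517} = - \frac{43207}{155034}$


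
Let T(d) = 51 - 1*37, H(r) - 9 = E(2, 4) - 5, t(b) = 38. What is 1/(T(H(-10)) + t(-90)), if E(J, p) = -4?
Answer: 1/52 ≈ 0.019231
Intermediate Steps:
H(r) = 0 (H(r) = 9 + (-4 - 5) = 9 - 9 = 0)
T(d) = 14 (T(d) = 51 - 37 = 14)
1/(T(H(-10)) + t(-90)) = 1/(14 + 38) = 1/52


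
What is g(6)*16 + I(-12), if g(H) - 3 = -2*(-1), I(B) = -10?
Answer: 70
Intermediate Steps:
g(H) = 5 (g(H) = 3 - 2*(-1) = 3 + 2 = 5)
g(6)*16 + I(-12) = 5*16 - 10 = 80 - 10 = 70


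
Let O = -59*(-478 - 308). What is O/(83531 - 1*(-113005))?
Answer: 7729/32756 ≈ 0.23596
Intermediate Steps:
O = 46374 (O = -59*(-786) = 46374)
O/(83531 - 1*(-113005)) = 46374/(83531 - 1*(-113005)) = 46374/(83531 + 113005) = 46374/196536 = 46374*(1/196536) = 7729/32756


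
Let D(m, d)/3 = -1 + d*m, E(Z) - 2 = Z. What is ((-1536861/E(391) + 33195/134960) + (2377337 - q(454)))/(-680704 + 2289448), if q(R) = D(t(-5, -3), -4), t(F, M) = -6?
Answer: 2797359586047/1896147188096 ≈ 1.4753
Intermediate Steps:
E(Z) = 2 + Z
D(m, d) = -3 + 3*d*m (D(m, d) = 3*(-1 + d*m) = -3 + 3*d*m)
q(R) = 69 (q(R) = -3 + 3*(-4)*(-6) = -3 + 72 = 69)
((-1536861/E(391) + 33195/134960) + (2377337 - q(454)))/(-680704 + 2289448) = ((-1536861/(2 + 391) + 33195/134960) + (2377337 - 1*69))/(-680704 + 2289448) = ((-1536861/393 + 33195*(1/134960)) + (2377337 - 69))/1608744 = ((-1536861*1/393 + 6639/26992) + 2377268)*(1/1608744) = ((-512287/131 + 6639/26992) + 2377268)*(1/1608744) = (-13826780995/3535952 + 2377268)*(1/1608744) = (8392078758141/3535952)*(1/1608744) = 2797359586047/1896147188096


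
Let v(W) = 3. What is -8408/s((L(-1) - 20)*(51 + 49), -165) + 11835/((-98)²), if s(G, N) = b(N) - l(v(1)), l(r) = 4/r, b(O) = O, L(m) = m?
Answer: 248156961/4792396 ≈ 51.781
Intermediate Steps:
s(G, N) = -4/3 + N (s(G, N) = N - 4/3 = -4/3 + N)
-8408/s((L(-1) - 20)*(51 + 49), -165) + 11835/((-98)²) = -8408/(-4/3 - 165) + 11835/((-98)²) = -8408/(-499/3) + 11835/9604 = -8408*(-3/499) + 11835*(1/9604) = 25224/499 + 11835/9604 = 248156961/4792396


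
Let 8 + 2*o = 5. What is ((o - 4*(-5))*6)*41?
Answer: 4551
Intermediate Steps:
o = -3/2 (o = -4 + (½)*5 = -4 + 5/2 = -3/2 ≈ -1.5000)
((o - 4*(-5))*6)*41 = ((-3/2 - 4*(-5))*6)*41 = ((-3/2 + 20)*6)*41 = ((37/2)*6)*41 = 111*41 = 4551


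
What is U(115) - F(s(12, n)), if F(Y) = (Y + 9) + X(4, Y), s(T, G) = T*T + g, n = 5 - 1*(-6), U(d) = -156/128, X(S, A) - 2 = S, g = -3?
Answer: -5031/32 ≈ -157.22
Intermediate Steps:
X(S, A) = 2 + S
U(d) = -39/32 (U(d) = -156*1/128 = -39/32)
n = 11 (n = 5 + 6 = 11)
s(T, G) = -3 + T² (s(T, G) = T*T - 3 = T² - 3 = -3 + T²)
F(Y) = 15 + Y (F(Y) = (Y + 9) + (2 + 4) = (9 + Y) + 6 = 15 + Y)
U(115) - F(s(12, n)) = -39/32 - (15 + (-3 + 12²)) = -39/32 - (15 + (-3 + 144)) = -39/32 - (15 + 141) = -39/32 - 1*156 = -39/32 - 156 = -5031/32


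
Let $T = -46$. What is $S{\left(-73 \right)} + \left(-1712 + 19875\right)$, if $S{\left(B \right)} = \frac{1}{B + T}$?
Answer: $\frac{2161396}{119} \approx 18163.0$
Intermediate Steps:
$S{\left(B \right)} = \frac{1}{-46 + B}$ ($S{\left(B \right)} = \frac{1}{B - 46} = \frac{1}{-46 + B}$)
$S{\left(-73 \right)} + \left(-1712 + 19875\right) = \frac{1}{-46 - 73} + \left(-1712 + 19875\right) = \frac{1}{-119} + 18163 = - \frac{1}{119} + 18163 = \frac{2161396}{119}$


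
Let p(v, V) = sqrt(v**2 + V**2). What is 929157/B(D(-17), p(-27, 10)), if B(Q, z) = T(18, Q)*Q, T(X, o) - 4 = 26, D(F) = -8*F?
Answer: 309719/1360 ≈ 227.73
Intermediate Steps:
T(X, o) = 30 (T(X, o) = 4 + 26 = 30)
p(v, V) = sqrt(V**2 + v**2)
B(Q, z) = 30*Q
929157/B(D(-17), p(-27, 10)) = 929157/((30*(-8*(-17)))) = 929157/((30*136)) = 929157/4080 = 929157*(1/4080) = 309719/1360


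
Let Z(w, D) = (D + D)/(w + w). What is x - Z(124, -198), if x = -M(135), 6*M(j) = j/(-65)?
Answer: 783/403 ≈ 1.9429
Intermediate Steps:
M(j) = -j/390 (M(j) = (j/(-65))/6 = (j*(-1/65))/6 = (-j/65)/6 = -j/390)
Z(w, D) = D/w (Z(w, D) = (2*D)/((2*w)) = (2*D)*(1/(2*w)) = D/w)
x = 9/26 (x = -(-1)*135/390 = -1*(-9/26) = 9/26 ≈ 0.34615)
x - Z(124, -198) = 9/26 - (-198)/124 = 9/26 - 1*(-99/62) = 9/26 + 99/62 = 783/403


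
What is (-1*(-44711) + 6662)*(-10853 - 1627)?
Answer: -641135040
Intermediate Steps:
(-1*(-44711) + 6662)*(-10853 - 1627) = (44711 + 6662)*(-12480) = 51373*(-12480) = -641135040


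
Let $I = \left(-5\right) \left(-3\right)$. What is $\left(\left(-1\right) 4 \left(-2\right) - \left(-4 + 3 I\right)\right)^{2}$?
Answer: $1089$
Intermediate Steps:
$I = 15$
$\left(\left(-1\right) 4 \left(-2\right) - \left(-4 + 3 I\right)\right)^{2} = \left(\left(-1\right) 4 \left(-2\right) + \left(4 - 45\right)\right)^{2} = \left(\left(-4\right) \left(-2\right) + \left(4 - 45\right)\right)^{2} = \left(8 - 41\right)^{2} = \left(-33\right)^{2} = 1089$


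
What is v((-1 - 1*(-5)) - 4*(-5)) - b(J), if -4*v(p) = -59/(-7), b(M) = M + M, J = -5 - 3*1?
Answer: 389/28 ≈ 13.893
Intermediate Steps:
J = -8 (J = -5 - 3 = -8)
b(M) = 2*M
v(p) = -59/28 (v(p) = -(-59)/(4*(-7)) = -(-59)*(-1)/(4*7) = -1/4*59/7 = -59/28)
v((-1 - 1*(-5)) - 4*(-5)) - b(J) = -59/28 - 2*(-8) = -59/28 - 1*(-16) = -59/28 + 16 = 389/28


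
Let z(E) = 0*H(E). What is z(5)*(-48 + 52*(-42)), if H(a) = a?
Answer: 0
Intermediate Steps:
z(E) = 0 (z(E) = 0*E = 0)
z(5)*(-48 + 52*(-42)) = 0*(-48 + 52*(-42)) = 0*(-48 - 2184) = 0*(-2232) = 0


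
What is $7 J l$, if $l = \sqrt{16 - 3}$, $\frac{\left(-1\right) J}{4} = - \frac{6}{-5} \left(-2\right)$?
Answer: $\frac{336 \sqrt{13}}{5} \approx 242.29$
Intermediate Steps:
$J = \frac{48}{5}$ ($J = - 4 - \frac{6}{-5} \left(-2\right) = - 4 \left(-6\right) \left(- \frac{1}{5}\right) \left(-2\right) = - 4 \cdot \frac{6}{5} \left(-2\right) = \left(-4\right) \left(- \frac{12}{5}\right) = \frac{48}{5} \approx 9.6$)
$l = \sqrt{13} \approx 3.6056$
$7 J l = 7 \cdot \frac{48}{5} \sqrt{13} = \frac{336 \sqrt{13}}{5}$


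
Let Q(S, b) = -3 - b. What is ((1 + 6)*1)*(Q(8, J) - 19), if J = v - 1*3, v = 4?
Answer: -161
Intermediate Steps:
J = 1 (J = 4 - 1*3 = 4 - 3 = 1)
((1 + 6)*1)*(Q(8, J) - 19) = ((1 + 6)*1)*((-3 - 1*1) - 19) = (7*1)*((-3 - 1) - 19) = 7*(-4 - 19) = 7*(-23) = -161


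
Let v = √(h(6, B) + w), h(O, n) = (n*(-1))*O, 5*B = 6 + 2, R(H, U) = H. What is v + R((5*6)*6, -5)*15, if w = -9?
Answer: 2700 + I*√465/5 ≈ 2700.0 + 4.3128*I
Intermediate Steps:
B = 8/5 (B = (6 + 2)/5 = (⅕)*8 = 8/5 ≈ 1.6000)
h(O, n) = -O*n (h(O, n) = (-n)*O = -O*n)
v = I*√465/5 (v = √(-1*6*8/5 - 9) = √(-48/5 - 9) = √(-93/5) = I*√465/5 ≈ 4.3128*I)
v + R((5*6)*6, -5)*15 = I*√465/5 + ((5*6)*6)*15 = I*√465/5 + (30*6)*15 = I*√465/5 + 180*15 = I*√465/5 + 2700 = 2700 + I*√465/5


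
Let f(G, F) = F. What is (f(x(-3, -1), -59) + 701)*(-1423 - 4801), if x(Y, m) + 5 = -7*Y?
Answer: -3995808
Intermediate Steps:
x(Y, m) = -5 - 7*Y
(f(x(-3, -1), -59) + 701)*(-1423 - 4801) = (-59 + 701)*(-1423 - 4801) = 642*(-6224) = -3995808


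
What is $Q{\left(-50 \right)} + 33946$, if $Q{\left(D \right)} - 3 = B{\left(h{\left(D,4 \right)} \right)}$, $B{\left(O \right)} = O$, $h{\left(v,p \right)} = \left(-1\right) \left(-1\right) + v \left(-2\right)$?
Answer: $34050$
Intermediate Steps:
$h{\left(v,p \right)} = 1 - 2 v$
$Q{\left(D \right)} = 4 - 2 D$ ($Q{\left(D \right)} = 3 - \left(-1 + 2 D\right) = 4 - 2 D$)
$Q{\left(-50 \right)} + 33946 = \left(4 - -100\right) + 33946 = \left(4 + 100\right) + 33946 = 104 + 33946 = 34050$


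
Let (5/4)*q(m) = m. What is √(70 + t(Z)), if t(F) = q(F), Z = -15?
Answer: √58 ≈ 7.6158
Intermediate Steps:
q(m) = 4*m/5
t(F) = 4*F/5
√(70 + t(Z)) = √(70 + (⅘)*(-15)) = √(70 - 12) = √58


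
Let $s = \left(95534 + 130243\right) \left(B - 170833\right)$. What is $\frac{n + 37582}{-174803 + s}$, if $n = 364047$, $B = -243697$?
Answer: $- \frac{401629}{93591514613} \approx -4.2913 \cdot 10^{-6}$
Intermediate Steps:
$s = -93591339810$ ($s = \left(95534 + 130243\right) \left(-243697 - 170833\right) = 225777 \left(-414530\right) = -93591339810$)
$\frac{n + 37582}{-174803 + s} = \frac{364047 + 37582}{-174803 - 93591339810} = \frac{401629}{-93591514613} = 401629 \left(- \frac{1}{93591514613}\right) = - \frac{401629}{93591514613}$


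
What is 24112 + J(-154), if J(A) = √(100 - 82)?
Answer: 24112 + 3*√2 ≈ 24116.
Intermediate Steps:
J(A) = 3*√2 (J(A) = √18 = 3*√2)
24112 + J(-154) = 24112 + 3*√2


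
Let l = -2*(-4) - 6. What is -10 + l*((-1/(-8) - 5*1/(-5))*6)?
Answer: 7/2 ≈ 3.5000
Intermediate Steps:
l = 2 (l = 8 - 6 = 2)
-10 + l*((-1/(-8) - 5*1/(-5))*6) = -10 + 2*((-1/(-8) - 5*1/(-5))*6) = -10 + 2*((-1*(-1/8) - 5*(-1/5))*6) = -10 + 2*((1/8 + 1)*6) = -10 + 2*((9/8)*6) = -10 + 2*(27/4) = -10 + 27/2 = 7/2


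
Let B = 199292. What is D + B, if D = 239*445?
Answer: 305647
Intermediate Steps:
D = 106355
D + B = 106355 + 199292 = 305647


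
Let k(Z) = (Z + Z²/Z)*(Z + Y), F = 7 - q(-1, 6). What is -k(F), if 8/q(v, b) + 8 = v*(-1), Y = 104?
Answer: -89490/49 ≈ -1826.3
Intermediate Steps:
q(v, b) = 8/(-8 - v) (q(v, b) = 8/(-8 + v*(-1)) = 8/(-8 - v))
F = 57/7 (F = 7 - (-8)/(8 - 1) = 7 - (-8)/7 = 7 - 1*(-8/7) = 7 + 8/7 = 57/7 ≈ 8.1429)
k(Z) = 2*Z*(104 + Z) (k(Z) = (Z + Z²/Z)*(Z + 104) = (Z + Z)*(104 + Z) = (2*Z)*(104 + Z) = 2*Z*(104 + Z))
-k(F) = -2*57*(104 + 57/7)/7 = -2*57*785/(7*7) = -1*89490/49 = -89490/49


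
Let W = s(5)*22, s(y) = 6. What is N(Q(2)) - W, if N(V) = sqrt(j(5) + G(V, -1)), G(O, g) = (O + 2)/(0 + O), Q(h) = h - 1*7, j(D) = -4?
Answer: -132 + I*sqrt(85)/5 ≈ -132.0 + 1.8439*I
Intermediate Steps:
Q(h) = -7 + h (Q(h) = h - 7 = -7 + h)
G(O, g) = (2 + O)/O
N(V) = sqrt(-4 + (2 + V)/V)
W = 132 (W = 6*22 = 132)
N(Q(2)) - W = sqrt(-3 + 2/(-7 + 2)) - 1*132 = sqrt(-3 + 2/(-5)) - 132 = sqrt(-3 + 2*(-1/5)) - 132 = sqrt(-3 - 2/5) - 132 = sqrt(-17/5) - 132 = I*sqrt(85)/5 - 132 = -132 + I*sqrt(85)/5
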